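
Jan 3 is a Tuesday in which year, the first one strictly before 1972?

From one year to the next, a fixed date's weekday advances by 1, or by 2 when a Feb 29 lies between the two dates.
1972: January 3 is Monday.
1971: Sunday (−1)
1970: Saturday (−1)
1969: Friday (−1)
1968: Wednesday (−2)
1967: Tuesday (−1)
Jan 3 falls on a Tuesday in 1967.

1967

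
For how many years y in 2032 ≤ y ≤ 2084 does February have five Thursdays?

February has 28 days (29 in leap years); it has five Thursdays when Thursday falls among the first (month-length − 28) days — i.e. when February 1 is Thursday in a leap year (never in a common year).
February 1 by year: 2032:Sun 2033:Tue 2034:Wed 2035:Thu 2036:Fri 2037:Sun 2038:Mon 2039:Tue 2040:Wed 2041:Fri 2042:Sat 2043:Sun 2044:Mon 2045:Wed 2046:Thu …(23 more)… 2070:Sat 2071:Sun 2072:Mon 2073:Wed 2074:Thu 2075:Fri 2076:Sat 2077:Mon 2078:Tue 2079:Wed 2080:Thu✓ 2081:Sat 2082:Sun 2083:Mon 2084:Tue
Years with five Thursdays: 2052, 2080 → 2.

2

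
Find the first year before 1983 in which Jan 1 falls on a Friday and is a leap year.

Jan 1 advances by 2 weekdays after a leap year and by 1 after a common year.
1983: Jan 1 is Saturday.
1982: Friday
1981: Thursday
1980: Tuesday (leap)
1979: Monday
1978: Sunday
1977: Saturday
1976: Thursday (leap)
1975: Wednesday
1974: Tuesday
1973: Monday
1972: Saturday (leap)
1971: Friday
1970: Thursday
1969: Wednesday
1968: Monday (leap)
1967: Sunday
1966: Saturday
1965: Friday
1964: Wednesday (leap)
1963: Tuesday
1962: Monday
1961: Sunday
1960: Friday (leap)
1960 begins on a Friday and is a leap year.

1960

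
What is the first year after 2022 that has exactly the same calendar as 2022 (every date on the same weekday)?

2033

Two years share a calendar iff Jan 1 falls on the same weekday and both are leap or both are common. 2022: Jan 1 is Saturday, common year.
2023: Jan 1 Sunday, common
2024: Jan 1 Monday, leap
2025: Jan 1 Wednesday, common
2026: Jan 1 Thursday, common
2027: Jan 1 Friday, common
2028: Jan 1 Saturday, leap
2029: Jan 1 Monday, common
2030: Jan 1 Tuesday, common
2031: Jan 1 Wednesday, common
2032: Jan 1 Thursday, leap
2033: Jan 1 Saturday, common
2033 matches on both conditions.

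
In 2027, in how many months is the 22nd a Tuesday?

Check the 22nd of each month of 2027: Jan 22: Fri, Feb 22: Mon, Mar 22: Mon, Apr 22: Thu, May 22: Sat, Jun 22: Tue, Jul 22: Thu, Aug 22: Sun, Sep 22: Wed, Oct 22: Fri, Nov 22: Mon, Dec 22: Wed.
Tuesday occurs in June — 1 month.

1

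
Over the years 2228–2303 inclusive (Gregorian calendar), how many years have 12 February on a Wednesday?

11

Track 12 February's weekday year by year (advancing +1, or +2 across a Feb 29):
  2228: Tue  2229: Thu (+2)  2230: Fri (+1)  2231: Sat (+1)  2232: Sun (+1)
  2233: Tue (+2)  2234: Wed (+1) ✓  2235: Thu (+1)  2236: Fri (+1)  2237: Sun (+2)
  2238: Mon (+1)  2239: Tue (+1)  2240: Wed (+1) ✓  2241: Fri (+2)  … (48 more years) …
  2290: Wed (+1) ✓  2291: Thu (+1)  2292: Fri (+1)  2293: Sun (+2)  2294: Mon (+1)
  2295: Tue (+1)  2296: Wed (+1) ✓  2297: Fri (+2)  2298: Sat (+1)  2299: Sun (+1)
  2300: Mon (+1)  2301: Tue (+1)  2302: Wed (+1) ✓  2303: Thu (+1)
Wednesday years: 2234, 2240, 2245, 2251, 2262, 2268, 2273, 2279, 2290, 2296, 2302 — 11 in total.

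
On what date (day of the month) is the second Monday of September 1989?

September 1, 1989 is a Friday, so the first Monday is the 4th.
The second Monday is 4 + 7 = 11.

11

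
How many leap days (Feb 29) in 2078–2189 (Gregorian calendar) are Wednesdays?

4

Leap years in 2078–2189: 27 of them.
Feb 29 weekday advances by 5 (mod 7) from one leap year to the next four years later (or differs when a century non-leap intervenes).
Leap-day weekdays: 2080:Thu 2084:Tue 2088:Sun 2092:Fri 2096:Wed✓ 2104:Fri 2108:Wed✓ 2112:Mon 2116:Sat 2120:Thu 2124:Tue 2128:Sun 2132:Fri 2136:Wed✓ 2140:Mon 2144:Sat 2148:Thu 2152:Tue 2156:Sun 2160:Fri 2164:Wed✓ 2168:Mon 2172:Sat 2176:Thu 2180:Tue 2184:Sun 2188:Fri
Wednesday: 2096, 2108, 2136, 2164 → 4.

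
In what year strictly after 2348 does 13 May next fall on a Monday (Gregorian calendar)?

2357

From one year to the next, a fixed date's weekday advances by 1, or by 2 when a Feb 29 lies between the two dates.
2348: May 13 is Thursday.
2349: Friday (+1)
2350: Saturday (+1)
2351: Sunday (+1)
2352: Tuesday (+2)
2353: Wednesday (+1)
2354: Thursday (+1)
2355: Friday (+1)
2356: Sunday (+2)
2357: Monday (+1)
13 May falls on a Monday in 2357.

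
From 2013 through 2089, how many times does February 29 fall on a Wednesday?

Leap years in 2013–2089: 19 of them.
Feb 29 weekday advances by 5 (mod 7) from one leap year to the next four years later (or differs when a century non-leap intervenes).
Leap-day weekdays: 2016:Mon 2020:Sat 2024:Thu 2028:Tue 2032:Sun 2036:Fri 2040:Wed✓ 2044:Mon 2048:Sat 2052:Thu 2056:Tue 2060:Sun 2064:Fri 2068:Wed✓ 2072:Mon 2076:Sat 2080:Thu 2084:Tue 2088:Sun
Wednesday: 2040, 2068 → 2.

2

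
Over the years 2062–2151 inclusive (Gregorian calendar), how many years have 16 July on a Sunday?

12

Track 16 July's weekday year by year (advancing +1, or +2 across a Feb 29):
  2062: Sun ✓  2063: Mon (+1)  2064: Wed (+2)  2065: Thu (+1)  2066: Fri (+1)
  2067: Sat (+1)  2068: Mon (+2)  2069: Tue (+1)  2070: Wed (+1)  2071: Thu (+1)
  2072: Sat (+2)  2073: Sun (+1) ✓  2074: Mon (+1)  2075: Tue (+1)  … (62 more years) …
  2138: Wed (+1)  2139: Thu (+1)  2140: Sat (+2)  2141: Sun (+1) ✓  2142: Mon (+1)
  2143: Tue (+1)  2144: Thu (+2)  2145: Fri (+1)  2146: Sat (+1)  2147: Sun (+1) ✓
  2148: Tue (+2)  2149: Wed (+1)  2150: Thu (+1)  2151: Fri (+1)
Sunday years: 2062, 2073, 2079, 2084, 2090, 2102, 2113, 2119, 2124, 2130, 2141, 2147 — 12 in total.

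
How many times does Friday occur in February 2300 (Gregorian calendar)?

February 2300 has 28 days and begins on Thursday.
The first Friday is February 2.
Fridays fall on 2, 9, 16, 23 — that's 4.

4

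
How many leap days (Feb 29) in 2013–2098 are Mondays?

Leap years in 2013–2098: 21 of them.
Feb 29 weekday advances by 5 (mod 7) from one leap year to the next four years later (or differs when a century non-leap intervenes).
Leap-day weekdays: 2016:Mon✓ 2020:Sat 2024:Thu 2028:Tue 2032:Sun 2036:Fri 2040:Wed 2044:Mon✓ 2048:Sat 2052:Thu 2056:Tue 2060:Sun 2064:Fri 2068:Wed 2072:Mon✓ 2076:Sat 2080:Thu 2084:Tue 2088:Sun 2092:Fri 2096:Wed
Monday: 2016, 2044, 2072 → 3.

3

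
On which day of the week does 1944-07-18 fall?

Tuesday

January 1, 1944 is a Saturday.
July 18 is day 200 of the year, i.e. 199 days after Jan 1.
199 mod 7 = 3, so advance 3 weekdays from Saturday: Tuesday.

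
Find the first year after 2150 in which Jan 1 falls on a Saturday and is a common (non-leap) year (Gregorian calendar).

Jan 1 advances by 2 weekdays after a leap year and by 1 after a common year.
2150: Jan 1 is Thursday.
2151: Friday
2152: Saturday (leap)
2153: Monday
2154: Tuesday
2155: Wednesday
2156: Thursday (leap)
2157: Saturday
2157 begins on a Saturday and is a common year.

2157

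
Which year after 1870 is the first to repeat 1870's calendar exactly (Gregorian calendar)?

Two years share a calendar iff Jan 1 falls on the same weekday and both are leap or both are common. 1870: Jan 1 is Saturday, common year.
1871: Jan 1 Sunday, common
1872: Jan 1 Monday, leap
1873: Jan 1 Wednesday, common
1874: Jan 1 Thursday, common
1875: Jan 1 Friday, common
1876: Jan 1 Saturday, leap
1877: Jan 1 Monday, common
1878: Jan 1 Tuesday, common
1879: Jan 1 Wednesday, common
1880: Jan 1 Thursday, leap
1881: Jan 1 Saturday, common
1881 matches on both conditions.

1881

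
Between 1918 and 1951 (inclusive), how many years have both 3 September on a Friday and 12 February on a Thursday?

2

Check each year's weekday for 3 September and 12 February:
  1918: Tue/Tue  1919: Wed/Wed  1920: Fri/Thu ✓  1921: Sat/Sat  1922: Sun/Sun  1923: Mon/Mon  1924: Wed/Tue  1925: Thu/Thu  1926: Fri/Fri  1927: Sat/Sat  1928: Mon/Sun  1929: Tue/Tue  1930: Wed/Wed  1931: Thu/Thu  …(6 more)…  1938: Sat/Sat  1939: Sun/Sun  1940: Tue/Mon  1941: Wed/Wed  1942: Thu/Thu  1943: Fri/Fri  1944: Sun/Sat  1945: Mon/Mon  1946: Tue/Tue  1947: Wed/Wed  1948: Fri/Thu ✓  1949: Sat/Sat  1950: Sun/Sun  1951: Mon/Mon
Both conditions hold in: 1920, 1948 — 2.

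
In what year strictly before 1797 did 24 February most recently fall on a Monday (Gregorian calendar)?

From one year to the next, a fixed date's weekday advances by 1, or by 2 when a Feb 29 lies between the two dates.
1797: February 24 is Friday.
1796: Wednesday (−2)
1795: Tuesday (−1)
1794: Monday (−1)
24 February falls on a Monday in 1794.

1794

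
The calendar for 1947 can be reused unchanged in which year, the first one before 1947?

1941

Two years share a calendar iff Jan 1 falls on the same weekday and both are leap or both are common. 1947: Jan 1 is Wednesday, common year.
1946: Jan 1 Tuesday, common
1945: Jan 1 Monday, common
1944: Jan 1 Saturday, leap
1943: Jan 1 Friday, common
1942: Jan 1 Thursday, common
1941: Jan 1 Wednesday, common
1941 matches on both conditions.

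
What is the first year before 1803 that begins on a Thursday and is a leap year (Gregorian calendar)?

Jan 1 advances by 2 weekdays after a leap year and by 1 after a common year.
1803: Jan 1 is Saturday.
1802: Friday
1801: Thursday
1800: Wednesday
1799: Tuesday
1798: Monday
1797: Sunday
1796: Friday (leap)
1795: Thursday
1794: Wednesday
1793: Tuesday
1792: Sunday (leap)
1791: Saturday
1790: Friday
1789: Thursday
1788: Tuesday (leap)
1787: Monday
1786: Sunday
1785: Saturday
1784: Thursday (leap)
1784 begins on a Thursday and is a leap year.

1784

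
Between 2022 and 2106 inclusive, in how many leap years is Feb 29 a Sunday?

3

Leap years in 2022–2106: 20 of them.
Feb 29 weekday advances by 5 (mod 7) from one leap year to the next four years later (or differs when a century non-leap intervenes).
Leap-day weekdays: 2024:Thu 2028:Tue 2032:Sun✓ 2036:Fri 2040:Wed 2044:Mon 2048:Sat 2052:Thu 2056:Tue 2060:Sun✓ 2064:Fri 2068:Wed 2072:Mon 2076:Sat 2080:Thu 2084:Tue 2088:Sun✓ 2092:Fri 2096:Wed 2104:Fri
Sunday: 2032, 2060, 2088 → 3.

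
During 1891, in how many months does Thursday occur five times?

5

A month of length L has five Thursdays iff its first Thursday is on day ≤ L−28 (so day 1–3 in a 31-day month, 1–2 in a 30-day month, day 1 in a leap February).
Checking each month of 1891: Jan starts Thu (31d) ✓; Feb starts Sun (28d); Mar starts Sun (31d); Apr starts Wed (30d) ✓; May starts Fri (31d); Jun starts Mon (30d); Jul starts Wed (31d) ✓; Aug starts Sat (31d); Sep starts Tue (30d); Oct starts Thu (31d) ✓; Nov starts Sun (30d); Dec starts Tue (31d) ✓.
Five-Thursday months: January, April, July, October, December → 5.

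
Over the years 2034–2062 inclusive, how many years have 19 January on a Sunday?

4

Track 19 January's weekday year by year (advancing +1, or +2 across a Feb 29):
  2034: Thu  2035: Fri (+1)  2036: Sat (+1)  2037: Mon (+2)  2038: Tue (+1)
  2039: Wed (+1)  2040: Thu (+1)  2041: Sat (+2)  2042: Sun (+1) ✓  2043: Mon (+1)
  2044: Tue (+1)  2045: Thu (+2)  2046: Fri (+1)  2047: Sat (+1)  2048: Sun (+1) ✓
  2049: Tue (+2)  2050: Wed (+1)  2051: Thu (+1)  2052: Fri (+1)  2053: Sun (+2) ✓
  2054: Mon (+1)  2055: Tue (+1)  2056: Wed (+1)  2057: Fri (+2)  2058: Sat (+1)
  2059: Sun (+1) ✓  2060: Mon (+1)  2061: Wed (+2)  2062: Thu (+1)
Sunday years: 2042, 2048, 2053, 2059 — 4 in total.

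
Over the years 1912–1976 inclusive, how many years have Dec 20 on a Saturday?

Track Dec 20's weekday year by year (advancing +1, or +2 across a Feb 29):
  1912: Fri  1913: Sat (+1) ✓  1914: Sun (+1)  1915: Mon (+1)  1916: Wed (+2)
  1917: Thu (+1)  1918: Fri (+1)  1919: Sat (+1) ✓  1920: Mon (+2)  1921: Tue (+1)
  1922: Wed (+1)  1923: Thu (+1)  1924: Sat (+2) ✓  1925: Sun (+1)  … (37 more years) …
  1963: Fri (+1)  1964: Sun (+2)  1965: Mon (+1)  1966: Tue (+1)  1967: Wed (+1)
  1968: Fri (+2)  1969: Sat (+1) ✓  1970: Sun (+1)  1971: Mon (+1)  1972: Wed (+2)
  1973: Thu (+1)  1974: Fri (+1)  1975: Sat (+1) ✓  1976: Mon (+2)
Saturday years: 1913, 1919, 1924, 1930, 1941, 1947, 1952, 1958, 1969, 1975 — 10 in total.

10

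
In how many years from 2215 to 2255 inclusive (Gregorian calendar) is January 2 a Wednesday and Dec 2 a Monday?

4

Check each year's weekday for January 2 and Dec 2:
  2215: Mon/Sat  2216: Tue/Mon  2217: Thu/Tue  2218: Fri/Wed  2219: Sat/Thu  2220: Sun/Sat  2221: Tue/Sun  2222: Wed/Mon ✓  2223: Thu/Tue  2224: Fri/Thu  2225: Sun/Fri  2226: Mon/Sat  2227: Tue/Sun  2228: Wed/Tue  …(13 more)…  2242: Sun/Fri  2243: Mon/Sat  2244: Tue/Mon  2245: Thu/Tue  2246: Fri/Wed  2247: Sat/Thu  2248: Sun/Sat  2249: Tue/Sun  2250: Wed/Mon ✓  2251: Thu/Tue  2252: Fri/Thu  2253: Sun/Fri  2254: Mon/Sat  2255: Tue/Sun
Both conditions hold in: 2222, 2233, 2239, 2250 — 4.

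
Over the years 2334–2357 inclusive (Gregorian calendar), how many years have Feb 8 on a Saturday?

3

Track Feb 8's weekday year by year (advancing +1, or +2 across a Feb 29):
  2334: Thu  2335: Fri (+1)  2336: Sat (+1) ✓  2337: Mon (+2)  2338: Tue (+1)
  2339: Wed (+1)  2340: Thu (+1)  2341: Sat (+2) ✓  2342: Sun (+1)  2343: Mon (+1)
  2344: Tue (+1)  2345: Thu (+2)  2346: Fri (+1)  2347: Sat (+1) ✓  2348: Sun (+1)
  2349: Tue (+2)  2350: Wed (+1)  2351: Thu (+1)  2352: Fri (+1)  2353: Sun (+2)
  2354: Mon (+1)  2355: Tue (+1)  2356: Wed (+1)  2357: Fri (+2)
Saturday years: 2336, 2341, 2347 — 3 in total.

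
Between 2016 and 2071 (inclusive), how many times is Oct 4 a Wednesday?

Track Oct 4's weekday year by year (advancing +1, or +2 across a Feb 29):
  2016: Tue  2017: Wed (+1) ✓  2018: Thu (+1)  2019: Fri (+1)  2020: Sun (+2)
  2021: Mon (+1)  2022: Tue (+1)  2023: Wed (+1) ✓  2024: Fri (+2)  2025: Sat (+1)
  2026: Sun (+1)  2027: Mon (+1)  2028: Wed (+2) ✓  2029: Thu (+1)  … (28 more years) …
  2058: Fri (+1)  2059: Sat (+1)  2060: Mon (+2)  2061: Tue (+1)  2062: Wed (+1) ✓
  2063: Thu (+1)  2064: Sat (+2)  2065: Sun (+1)  2066: Mon (+1)  2067: Tue (+1)
  2068: Thu (+2)  2069: Fri (+1)  2070: Sat (+1)  2071: Sun (+1)
Wednesday years: 2017, 2023, 2028, 2034, 2045, 2051, 2056, 2062 — 8 in total.

8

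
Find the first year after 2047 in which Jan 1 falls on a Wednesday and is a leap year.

2048

Jan 1 advances by 2 weekdays after a leap year and by 1 after a common year.
2047: Jan 1 is Tuesday.
2048: Wednesday (leap)
2048 begins on a Wednesday and is a leap year.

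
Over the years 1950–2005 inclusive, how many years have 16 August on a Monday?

8

Track 16 August's weekday year by year (advancing +1, or +2 across a Feb 29):
  1950: Wed  1951: Thu (+1)  1952: Sat (+2)  1953: Sun (+1)  1954: Mon (+1) ✓
  1955: Tue (+1)  1956: Thu (+2)  1957: Fri (+1)  1958: Sat (+1)  1959: Sun (+1)
  1960: Tue (+2)  1961: Wed (+1)  1962: Thu (+1)  1963: Fri (+1)  … (28 more years) …
  1992: Sun (+2)  1993: Mon (+1) ✓  1994: Tue (+1)  1995: Wed (+1)  1996: Fri (+2)
  1997: Sat (+1)  1998: Sun (+1)  1999: Mon (+1) ✓  2000: Wed (+2)  2001: Thu (+1)
  2002: Fri (+1)  2003: Sat (+1)  2004: Mon (+2) ✓  2005: Tue (+1)
Monday years: 1954, 1965, 1971, 1976, 1982, 1993, 1999, 2004 — 8 in total.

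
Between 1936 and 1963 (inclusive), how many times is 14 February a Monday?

Track 14 February's weekday year by year (advancing +1, or +2 across a Feb 29):
  1936: Fri  1937: Sun (+2)  1938: Mon (+1) ✓  1939: Tue (+1)  1940: Wed (+1)
  1941: Fri (+2)  1942: Sat (+1)  1943: Sun (+1)  1944: Mon (+1) ✓  1945: Wed (+2)
  1946: Thu (+1)  1947: Fri (+1)  1948: Sat (+1)  1949: Mon (+2) ✓  1950: Tue (+1)
  1951: Wed (+1)  1952: Thu (+1)  1953: Sat (+2)  1954: Sun (+1)  1955: Mon (+1) ✓
  1956: Tue (+1)  1957: Thu (+2)  1958: Fri (+1)  1959: Sat (+1)  1960: Sun (+1)
  1961: Tue (+2)  1962: Wed (+1)  1963: Thu (+1)
Monday years: 1938, 1944, 1949, 1955 — 4 in total.

4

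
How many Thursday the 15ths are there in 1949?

2

Check the 15th of each month of 1949: Jan 15: Sat, Feb 15: Tue, Mar 15: Tue, Apr 15: Fri, May 15: Sun, Jun 15: Wed, Jul 15: Fri, Aug 15: Mon, Sep 15: Thu, Oct 15: Sat, Nov 15: Tue, Dec 15: Thu.
Thursday occurs in September, December — 2 months.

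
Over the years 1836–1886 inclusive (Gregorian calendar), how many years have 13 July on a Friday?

Track 13 July's weekday year by year (advancing +1, or +2 across a Feb 29):
  1836: Wed  1837: Thu (+1)  1838: Fri (+1) ✓  1839: Sat (+1)  1840: Mon (+2)
  1841: Tue (+1)  1842: Wed (+1)  1843: Thu (+1)  1844: Sat (+2)  1845: Sun (+1)
  1846: Mon (+1)  1847: Tue (+1)  1848: Thu (+2)  1849: Fri (+1) ✓  … (23 more years) …
  1873: Sun (+1)  1874: Mon (+1)  1875: Tue (+1)  1876: Thu (+2)  1877: Fri (+1) ✓
  1878: Sat (+1)  1879: Sun (+1)  1880: Tue (+2)  1881: Wed (+1)  1882: Thu (+1)
  1883: Fri (+1) ✓  1884: Sun (+2)  1885: Mon (+1)  1886: Tue (+1)
Friday years: 1838, 1849, 1855, 1860, 1866, 1877, 1883 — 7 in total.

7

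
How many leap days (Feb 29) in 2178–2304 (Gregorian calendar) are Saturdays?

4

Leap years in 2178–2304: 30 of them.
Feb 29 weekday advances by 5 (mod 7) from one leap year to the next four years later (or differs when a century non-leap intervenes).
Leap-day weekdays: 2180:Tue 2184:Sun 2188:Fri 2192:Wed 2196:Mon 2204:Wed 2208:Mon 2212:Sat✓ 2216:Thu 2220:Tue 2224:Sun 2228:Fri 2232:Wed …(4 more)… 2252:Sun 2256:Fri 2260:Wed 2264:Mon 2268:Sat✓ 2272:Thu 2276:Tue 2280:Sun 2284:Fri 2288:Wed 2292:Mon 2296:Sat✓ 2304:Mon
Saturday: 2212, 2240, 2268, 2296 → 4.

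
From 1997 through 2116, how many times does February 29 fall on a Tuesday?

4

Leap years in 1997–2116: 29 of them.
Feb 29 weekday advances by 5 (mod 7) from one leap year to the next four years later (or differs when a century non-leap intervenes).
Leap-day weekdays: 2000:Tue✓ 2004:Sun 2008:Fri 2012:Wed 2016:Mon 2020:Sat 2024:Thu 2028:Tue✓ 2032:Sun 2036:Fri 2040:Wed 2044:Mon 2048:Sat …(3 more)… 2064:Fri 2068:Wed 2072:Mon 2076:Sat 2080:Thu 2084:Tue✓ 2088:Sun 2092:Fri 2096:Wed 2104:Fri 2108:Wed 2112:Mon 2116:Sat
Tuesday: 2000, 2028, 2056, 2084 → 4.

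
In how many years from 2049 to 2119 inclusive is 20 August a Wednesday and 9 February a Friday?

Check each year's weekday for 20 August and 9 February:
  2049: Fri/Tue  2050: Sat/Wed  2051: Sun/Thu  2052: Tue/Fri  2053: Wed/Sun  2054: Thu/Mon  2055: Fri/Tue  2056: Sun/Wed  2057: Mon/Fri  2058: Tue/Sat  2059: Wed/Sun  2060: Fri/Mon  2061: Sat/Wed  2062: Sun/Thu  …(43 more)…  2106: Fri/Tue  2107: Sat/Wed  2108: Mon/Thu  2109: Tue/Sat  2110: Wed/Sun  2111: Thu/Mon  2112: Sat/Tue  2113: Sun/Thu  2114: Mon/Fri  2115: Tue/Sat  2116: Thu/Sun  2117: Fri/Tue  2118: Sat/Wed  2119: Sun/Thu
Both conditions hold in: no year — 0.

0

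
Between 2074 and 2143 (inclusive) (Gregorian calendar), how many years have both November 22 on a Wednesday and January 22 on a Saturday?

2

Check each year's weekday for November 22 and January 22:
  2074: Thu/Mon  2075: Fri/Tue  2076: Sun/Wed  2077: Mon/Fri  2078: Tue/Sat  2079: Wed/Sun  2080: Fri/Mon  2081: Sat/Wed  2082: Sun/Thu  2083: Mon/Fri  2084: Wed/Sat ✓  2085: Thu/Mon  2086: Fri/Tue  2087: Sat/Wed  …(42 more)…  2130: Wed/Sun  2131: Thu/Mon  2132: Sat/Tue  2133: Sun/Thu  2134: Mon/Fri  2135: Tue/Sat  2136: Thu/Sun  2137: Fri/Tue  2138: Sat/Wed  2139: Sun/Thu  2140: Tue/Fri  2141: Wed/Sun  2142: Thu/Mon  2143: Fri/Tue
Both conditions hold in: 2084, 2124 — 2.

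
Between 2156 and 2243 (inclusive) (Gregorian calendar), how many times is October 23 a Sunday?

Track October 23's weekday year by year (advancing +1, or +2 across a Feb 29):
  2156: Sat  2157: Sun (+1) ✓  2158: Mon (+1)  2159: Tue (+1)  2160: Thu (+2)
  2161: Fri (+1)  2162: Sat (+1)  2163: Sun (+1) ✓  2164: Tue (+2)  2165: Wed (+1)
  2166: Thu (+1)  2167: Fri (+1)  2168: Sun (+2) ✓  2169: Mon (+1)  … (60 more years) …
  2230: Sat (+1)  2231: Sun (+1) ✓  2232: Tue (+2)  2233: Wed (+1)  2234: Thu (+1)
  2235: Fri (+1)  2236: Sun (+2) ✓  2237: Mon (+1)  2238: Tue (+1)  2239: Wed (+1)
  2240: Fri (+2)  2241: Sat (+1)  2242: Sun (+1) ✓  2243: Mon (+1)
Sunday years: 2157, 2163, 2168, 2174, 2185, 2191, 2196, 2203, 2208, 2214, 2225, 2231, 2236, 2242 — 14 in total.

14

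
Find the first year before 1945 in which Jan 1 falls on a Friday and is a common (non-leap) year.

Jan 1 advances by 2 weekdays after a leap year and by 1 after a common year.
1945: Jan 1 is Monday.
1944: Saturday (leap)
1943: Friday
1943 begins on a Friday and is a common year.

1943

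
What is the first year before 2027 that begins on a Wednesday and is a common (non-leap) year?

2025

Jan 1 advances by 2 weekdays after a leap year and by 1 after a common year.
2027: Jan 1 is Friday.
2026: Thursday
2025: Wednesday
2025 begins on a Wednesday and is a common year.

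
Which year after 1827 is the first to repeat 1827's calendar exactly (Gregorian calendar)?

1838

Two years share a calendar iff Jan 1 falls on the same weekday and both are leap or both are common. 1827: Jan 1 is Monday, common year.
1828: Jan 1 Tuesday, leap
1829: Jan 1 Thursday, common
1830: Jan 1 Friday, common
1831: Jan 1 Saturday, common
1832: Jan 1 Sunday, leap
1833: Jan 1 Tuesday, common
1834: Jan 1 Wednesday, common
1835: Jan 1 Thursday, common
1836: Jan 1 Friday, leap
1837: Jan 1 Sunday, common
1838: Jan 1 Monday, common
1838 matches on both conditions.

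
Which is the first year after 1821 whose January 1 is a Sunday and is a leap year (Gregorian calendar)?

1832

Jan 1 advances by 2 weekdays after a leap year and by 1 after a common year.
1821: Jan 1 is Monday.
1822: Tuesday
1823: Wednesday
1824: Thursday (leap)
1825: Saturday
1826: Sunday
1827: Monday
1828: Tuesday (leap)
1829: Thursday
1830: Friday
1831: Saturday
1832: Sunday (leap)
1832 begins on a Sunday and is a leap year.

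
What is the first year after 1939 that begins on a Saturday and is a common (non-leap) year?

Jan 1 advances by 2 weekdays after a leap year and by 1 after a common year.
1939: Jan 1 is Sunday.
1940: Monday (leap)
1941: Wednesday
1942: Thursday
1943: Friday
1944: Saturday (leap)
1945: Monday
1946: Tuesday
1947: Wednesday
1948: Thursday (leap)
1949: Saturday
1949 begins on a Saturday and is a common year.

1949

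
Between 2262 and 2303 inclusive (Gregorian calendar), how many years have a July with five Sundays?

July has 31 days; it has five Sundays when Sunday falls among the first (month-length − 28) days — i.e. when July 1 is one of Sunday/Saturday/Friday.
July 1 by year: 2262:Tue 2263:Wed 2264:Fri✓ 2265:Sat✓ 2266:Sun✓ 2267:Mon 2268:Wed 2269:Thu 2270:Fri✓ 2271:Sat✓ 2272:Mon 2273:Tue 2274:Wed 2275:Thu 2276:Sat✓ …(12 more)… 2289:Mon 2290:Tue 2291:Wed 2292:Fri✓ 2293:Sat✓ 2294:Sun✓ 2295:Mon 2296:Wed 2297:Thu 2298:Fri✓ 2299:Sat✓ 2300:Sun✓ 2301:Mon 2302:Tue 2303:Wed
Years with five Sundays: 2264, 2265, 2266, 2270, 2271, 2276, 2277, 2281, 2282, 2283, 2287, 2288, 2292, 2293, 2294, 2298, 2299, 2300 → 18.

18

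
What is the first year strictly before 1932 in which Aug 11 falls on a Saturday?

From one year to the next, a fixed date's weekday advances by 1, or by 2 when a Feb 29 lies between the two dates.
1932: August 11 is Thursday.
1931: Tuesday (−2)
1930: Monday (−1)
1929: Sunday (−1)
1928: Saturday (−1)
Aug 11 falls on a Saturday in 1928.

1928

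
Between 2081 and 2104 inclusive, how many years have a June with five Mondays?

8

June has 30 days; it has five Mondays when Monday falls among the first (month-length − 28) days — i.e. when June 1 is one of Monday/Sunday.
June 1 by year: 2081:Sun✓ 2082:Mon✓ 2083:Tue 2084:Thu 2085:Fri 2086:Sat 2087:Sun✓ 2088:Tue 2089:Wed 2090:Thu 2091:Fri 2092:Sun✓ 2093:Mon✓ 2094:Tue 2095:Wed 2096:Fri 2097:Sat 2098:Sun✓ 2099:Mon✓ 2100:Tue 2101:Wed 2102:Thu 2103:Fri 2104:Sun✓
Years with five Mondays: 2081, 2082, 2087, 2092, 2093, 2098, 2099, 2104 → 8.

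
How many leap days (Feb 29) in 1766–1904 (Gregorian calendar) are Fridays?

Leap years in 1766–1904: 33 of them.
Feb 29 weekday advances by 5 (mod 7) from one leap year to the next four years later (or differs when a century non-leap intervenes).
Leap-day weekdays: 1768:Mon 1772:Sat 1776:Thu 1780:Tue 1784:Sun 1788:Fri✓ 1792:Wed 1796:Mon 1804:Wed 1808:Mon 1812:Sat 1816:Thu 1820:Tue …(7 more)… 1852:Sun 1856:Fri✓ 1860:Wed 1864:Mon 1868:Sat 1872:Thu 1876:Tue 1880:Sun 1884:Fri✓ 1888:Wed 1892:Mon 1896:Sat 1904:Mon
Friday: 1788, 1828, 1856, 1884 → 4.

4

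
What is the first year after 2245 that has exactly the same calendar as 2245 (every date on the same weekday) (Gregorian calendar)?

2251

Two years share a calendar iff Jan 1 falls on the same weekday and both are leap or both are common. 2245: Jan 1 is Wednesday, common year.
2246: Jan 1 Thursday, common
2247: Jan 1 Friday, common
2248: Jan 1 Saturday, leap
2249: Jan 1 Monday, common
2250: Jan 1 Tuesday, common
2251: Jan 1 Wednesday, common
2251 matches on both conditions.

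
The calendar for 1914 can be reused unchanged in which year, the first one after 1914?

1925

Two years share a calendar iff Jan 1 falls on the same weekday and both are leap or both are common. 1914: Jan 1 is Thursday, common year.
1915: Jan 1 Friday, common
1916: Jan 1 Saturday, leap
1917: Jan 1 Monday, common
1918: Jan 1 Tuesday, common
1919: Jan 1 Wednesday, common
1920: Jan 1 Thursday, leap
1921: Jan 1 Saturday, common
1922: Jan 1 Sunday, common
1923: Jan 1 Monday, common
1924: Jan 1 Tuesday, leap
1925: Jan 1 Thursday, common
1925 matches on both conditions.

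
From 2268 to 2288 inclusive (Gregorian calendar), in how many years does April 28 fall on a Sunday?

2

Track April 28's weekday year by year (advancing +1, or +2 across a Feb 29):
  2268: Tue  2269: Wed (+1)  2270: Thu (+1)  2271: Fri (+1)  2272: Sun (+2) ✓
  2273: Mon (+1)  2274: Tue (+1)  2275: Wed (+1)  2276: Fri (+2)  2277: Sat (+1)
  2278: Sun (+1) ✓  2279: Mon (+1)  2280: Wed (+2)  2281: Thu (+1)  2282: Fri (+1)
  2283: Sat (+1)  2284: Mon (+2)  2285: Tue (+1)  2286: Wed (+1)  2287: Thu (+1)
  2288: Sat (+2)
Sunday years: 2272, 2278 — 2 in total.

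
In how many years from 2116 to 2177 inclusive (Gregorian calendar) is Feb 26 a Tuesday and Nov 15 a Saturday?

Check each year's weekday for Feb 26 and Nov 15:
  2116: Wed/Sun  2117: Fri/Mon  2118: Sat/Tue  2119: Sun/Wed  2120: Mon/Fri  2121: Wed/Sat  2122: Thu/Sun  2123: Fri/Mon  2124: Sat/Wed  2125: Mon/Thu  2126: Tue/Fri  2127: Wed/Sat  2128: Thu/Mon  2129: Sat/Tue  …(34 more)…  2164: Sun/Thu  2165: Tue/Fri  2166: Wed/Sat  2167: Thu/Sun  2168: Fri/Tue  2169: Sun/Wed  2170: Mon/Thu  2171: Tue/Fri  2172: Wed/Sun  2173: Fri/Mon  2174: Sat/Tue  2175: Sun/Wed  2176: Mon/Fri  2177: Wed/Sat
Both conditions hold in: 2132, 2160 — 2.

2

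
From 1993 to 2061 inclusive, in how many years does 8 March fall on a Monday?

Track 8 March's weekday year by year (advancing +1, or +2 across a Feb 29):
  1993: Mon ✓  1994: Tue (+1)  1995: Wed (+1)  1996: Fri (+2)  1997: Sat (+1)
  1998: Sun (+1)  1999: Mon (+1) ✓  2000: Wed (+2)  2001: Thu (+1)  2002: Fri (+1)
  2003: Sat (+1)  2004: Mon (+2) ✓  2005: Tue (+1)  2006: Wed (+1)  … (41 more years) …
  2048: Sun (+2)  2049: Mon (+1) ✓  2050: Tue (+1)  2051: Wed (+1)  2052: Fri (+2)
  2053: Sat (+1)  2054: Sun (+1)  2055: Mon (+1) ✓  2056: Wed (+2)  2057: Thu (+1)
  2058: Fri (+1)  2059: Sat (+1)  2060: Mon (+2) ✓  2061: Tue (+1)
Monday years: 1993, 1999, 2004, 2010, 2021, 2027, 2032, 2038, 2049, 2055, 2060 — 11 in total.

11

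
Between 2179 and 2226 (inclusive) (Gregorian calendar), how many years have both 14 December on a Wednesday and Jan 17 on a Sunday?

2

Check each year's weekday for 14 December and Jan 17:
  2179: Tue/Sun  2180: Thu/Mon  2181: Fri/Wed  2182: Sat/Thu  2183: Sun/Fri  2184: Tue/Sat  2185: Wed/Mon  2186: Thu/Tue  2187: Fri/Wed  2188: Sun/Thu  2189: Mon/Sat  2190: Tue/Sun  2191: Wed/Mon  2192: Fri/Tue  …(20 more)…  2213: Tue/Sun  2214: Wed/Mon  2215: Thu/Tue  2216: Sat/Wed  2217: Sun/Fri  2218: Mon/Sat  2219: Tue/Sun  2220: Thu/Mon  2221: Fri/Wed  2222: Sat/Thu  2223: Sun/Fri  2224: Tue/Sat  2225: Wed/Mon  2226: Thu/Tue
Both conditions hold in: 2196, 2208 — 2.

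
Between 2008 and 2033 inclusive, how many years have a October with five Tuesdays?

10

October has 31 days; it has five Tuesdays when Tuesday falls among the first (month-length − 28) days — i.e. when October 1 is one of Tuesday/Monday/Sunday.
October 1 by year: 2008:Wed 2009:Thu 2010:Fri 2011:Sat 2012:Mon✓ 2013:Tue✓ 2014:Wed 2015:Thu 2016:Sat 2017:Sun✓ 2018:Mon✓ 2019:Tue✓ 2020:Thu 2021:Fri 2022:Sat 2023:Sun✓ 2024:Tue✓ 2025:Wed 2026:Thu 2027:Fri 2028:Sun✓ 2029:Mon✓ 2030:Tue✓ 2031:Wed 2032:Fri 2033:Sat
Years with five Tuesdays: 2012, 2013, 2017, 2018, 2019, 2023, 2024, 2028, 2029, 2030 → 10.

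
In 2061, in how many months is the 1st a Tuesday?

Check the 1st of each month of 2061: Jan 1: Sat, Feb 1: Tue, Mar 1: Tue, Apr 1: Fri, May 1: Sun, Jun 1: Wed, Jul 1: Fri, Aug 1: Mon, Sep 1: Thu, Oct 1: Sat, Nov 1: Tue, Dec 1: Thu.
Tuesday occurs in February, March, November — 3 months.

3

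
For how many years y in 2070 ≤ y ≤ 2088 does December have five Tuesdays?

December has 31 days; it has five Tuesdays when Tuesday falls among the first (month-length − 28) days — i.e. when December 1 is one of Tuesday/Monday/Sunday.
December 1 by year: 2070:Mon✓ 2071:Tue✓ 2072:Thu 2073:Fri 2074:Sat 2075:Sun✓ 2076:Tue✓ 2077:Wed 2078:Thu 2079:Fri 2080:Sun✓ 2081:Mon✓ 2082:Tue✓ 2083:Wed 2084:Fri 2085:Sat 2086:Sun✓ 2087:Mon✓ 2088:Wed
Years with five Tuesdays: 2070, 2071, 2075, 2076, 2080, 2081, 2082, 2086, 2087 → 9.

9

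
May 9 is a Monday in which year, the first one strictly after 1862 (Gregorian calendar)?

From one year to the next, a fixed date's weekday advances by 1, or by 2 when a Feb 29 lies between the two dates.
1862: May 9 is Friday.
1863: Saturday (+1)
1864: Monday (+2)
May 9 falls on a Monday in 1864.

1864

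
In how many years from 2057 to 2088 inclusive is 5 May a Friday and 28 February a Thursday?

Check each year's weekday for 5 May and 28 February:
  2057: Sat/Wed  2058: Sun/Thu  2059: Mon/Fri  2060: Wed/Sat  2061: Thu/Mon  2062: Fri/Tue  2063: Sat/Wed  2064: Mon/Thu  2065: Tue/Sat  2066: Wed/Sun  2067: Thu/Mon  2068: Sat/Tue  2069: Sun/Thu  2070: Mon/Fri  …(4 more)…  2075: Sun/Thu  2076: Tue/Fri  2077: Wed/Sun  2078: Thu/Mon  2079: Fri/Tue  2080: Sun/Wed  2081: Mon/Fri  2082: Tue/Sat  2083: Wed/Sun  2084: Fri/Mon  2085: Sat/Wed  2086: Sun/Thu  2087: Mon/Fri  2088: Wed/Sat
Both conditions hold in: no year — 0.

0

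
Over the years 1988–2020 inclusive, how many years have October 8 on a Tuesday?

Track October 8's weekday year by year (advancing +1, or +2 across a Feb 29):
  1988: Sat  1989: Sun (+1)  1990: Mon (+1)  1991: Tue (+1) ✓  1992: Thu (+2)
  1993: Fri (+1)  1994: Sat (+1)  1995: Sun (+1)  1996: Tue (+2) ✓  1997: Wed (+1)
  1998: Thu (+1)  1999: Fri (+1)  2000: Sun (+2)  2001: Mon (+1)  … (5 more years) …
  2007: Mon (+1)  2008: Wed (+2)  2009: Thu (+1)  2010: Fri (+1)  2011: Sat (+1)
  2012: Mon (+2)  2013: Tue (+1) ✓  2014: Wed (+1)  2015: Thu (+1)  2016: Sat (+2)
  2017: Sun (+1)  2018: Mon (+1)  2019: Tue (+1) ✓  2020: Thu (+2)
Tuesday years: 1991, 1996, 2002, 2013, 2019 — 5 in total.

5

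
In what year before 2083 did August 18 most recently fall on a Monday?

2081

From one year to the next, a fixed date's weekday advances by 1, or by 2 when a Feb 29 lies between the two dates.
2083: August 18 is Wednesday.
2082: Tuesday (−1)
2081: Monday (−1)
August 18 falls on a Monday in 2081.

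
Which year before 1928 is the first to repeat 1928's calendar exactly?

Two years share a calendar iff Jan 1 falls on the same weekday and both are leap or both are common. 1928: Jan 1 is Sunday, leap year.
1927: Jan 1 Saturday, common
1926: Jan 1 Friday, common
1925: Jan 1 Thursday, common
1924: Jan 1 Tuesday, leap
1923: Jan 1 Monday, common
1922: Jan 1 Sunday, common
1921: Jan 1 Saturday, common
1920: Jan 1 Thursday, leap
1919: Jan 1 Wednesday, common
1918: Jan 1 Tuesday, common
1917: Jan 1 Monday, common
1916: Jan 1 Saturday, leap
1915: Jan 1 Friday, common
1914: Jan 1 Thursday, common
1913: Jan 1 Wednesday, common
1912: Jan 1 Monday, leap
1911: Jan 1 Sunday, common
1910: Jan 1 Saturday, common
1909: Jan 1 Friday, common
1908: Jan 1 Wednesday, leap
1907: Jan 1 Tuesday, common
1906: Jan 1 Monday, common
1905: Jan 1 Sunday, common
1904: Jan 1 Friday, leap
1903: Jan 1 Thursday, common
1902: Jan 1 Wednesday, common
1901: Jan 1 Tuesday, common
1900: Jan 1 Monday, common
1899: Jan 1 Sunday, common
1898: Jan 1 Saturday, common
1897: Jan 1 Friday, common
1896: Jan 1 Wednesday, leap
1895: Jan 1 Tuesday, common
1894: Jan 1 Monday, common
1893: Jan 1 Sunday, common
1892: Jan 1 Friday, leap
1891: Jan 1 Thursday, common
1890: Jan 1 Wednesday, common
1889: Jan 1 Tuesday, common
1888: Jan 1 Sunday, leap
1888 matches on both conditions.

1888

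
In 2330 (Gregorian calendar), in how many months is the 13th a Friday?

Check the 13th of each month of 2330: Jan 13: Mon, Feb 13: Thu, Mar 13: Thu, Apr 13: Sun, May 13: Tue, Jun 13: Fri, Jul 13: Sun, Aug 13: Wed, Sep 13: Sat, Oct 13: Mon, Nov 13: Thu, Dec 13: Sat.
Friday occurs in June — 1 month.

1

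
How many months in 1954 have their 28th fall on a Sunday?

Check the 28th of each month of 1954: Jan 28: Thu, Feb 28: Sun, Mar 28: Sun, Apr 28: Wed, May 28: Fri, Jun 28: Mon, Jul 28: Wed, Aug 28: Sat, Sep 28: Tue, Oct 28: Thu, Nov 28: Sun, Dec 28: Tue.
Sunday occurs in February, March, November — 3 months.

3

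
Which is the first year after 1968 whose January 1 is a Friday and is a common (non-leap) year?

Jan 1 advances by 2 weekdays after a leap year and by 1 after a common year.
1968: Jan 1 is Monday (leap).
1969: Wednesday
1970: Thursday
1971: Friday
1971 begins on a Friday and is a common year.

1971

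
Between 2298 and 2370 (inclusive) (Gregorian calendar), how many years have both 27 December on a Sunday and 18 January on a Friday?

Check each year's weekday for 27 December and 18 January:
  2298: Tue/Tue  2299: Wed/Wed  2300: Thu/Thu  2301: Fri/Fri  2302: Sat/Sat  2303: Sun/Sun  2304: Tue/Mon  2305: Wed/Wed  2306: Thu/Thu  2307: Fri/Fri  2308: Sun/Sat  2309: Mon/Mon  2310: Tue/Tue  2311: Wed/Wed  …(45 more)…  2357: Fri/Fri  2358: Sat/Sat  2359: Sun/Sun  2360: Tue/Mon  2361: Wed/Wed  2362: Thu/Thu  2363: Fri/Fri  2364: Sun/Sat  2365: Mon/Mon  2366: Tue/Tue  2367: Wed/Wed  2368: Fri/Thu  2369: Sat/Sat  2370: Sun/Sun
Both conditions hold in: no year — 0.

0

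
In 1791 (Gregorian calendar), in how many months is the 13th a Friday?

Check the 13th of each month of 1791: Jan 13: Thu, Feb 13: Sun, Mar 13: Sun, Apr 13: Wed, May 13: Fri, Jun 13: Mon, Jul 13: Wed, Aug 13: Sat, Sep 13: Tue, Oct 13: Thu, Nov 13: Sun, Dec 13: Tue.
Friday occurs in May — 1 month.

1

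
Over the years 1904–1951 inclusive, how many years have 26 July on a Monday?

Track 26 July's weekday year by year (advancing +1, or +2 across a Feb 29):
  1904: Tue  1905: Wed (+1)  1906: Thu (+1)  1907: Fri (+1)  1908: Sun (+2)
  1909: Mon (+1) ✓  1910: Tue (+1)  1911: Wed (+1)  1912: Fri (+2)  1913: Sat (+1)
  1914: Sun (+1)  1915: Mon (+1) ✓  1916: Wed (+2)  1917: Thu (+1)  … (20 more years) …
  1938: Tue (+1)  1939: Wed (+1)  1940: Fri (+2)  1941: Sat (+1)  1942: Sun (+1)
  1943: Mon (+1) ✓  1944: Wed (+2)  1945: Thu (+1)  1946: Fri (+1)  1947: Sat (+1)
  1948: Mon (+2) ✓  1949: Tue (+1)  1950: Wed (+1)  1951: Thu (+1)
Monday years: 1909, 1915, 1920, 1926, 1937, 1943, 1948 — 7 in total.

7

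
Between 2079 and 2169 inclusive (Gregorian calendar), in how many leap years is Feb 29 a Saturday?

Leap years in 2079–2169: 22 of them.
Feb 29 weekday advances by 5 (mod 7) from one leap year to the next four years later (or differs when a century non-leap intervenes).
Leap-day weekdays: 2080:Thu 2084:Tue 2088:Sun 2092:Fri 2096:Wed 2104:Fri 2108:Wed 2112:Mon 2116:Sat✓ 2120:Thu 2124:Tue 2128:Sun 2132:Fri 2136:Wed 2140:Mon 2144:Sat✓ 2148:Thu 2152:Tue 2156:Sun 2160:Fri 2164:Wed 2168:Mon
Saturday: 2116, 2144 → 2.

2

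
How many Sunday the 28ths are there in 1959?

1

Check the 28th of each month of 1959: Jan 28: Wed, Feb 28: Sat, Mar 28: Sat, Apr 28: Tue, May 28: Thu, Jun 28: Sun, Jul 28: Tue, Aug 28: Fri, Sep 28: Mon, Oct 28: Wed, Nov 28: Sat, Dec 28: Mon.
Sunday occurs in June — 1 month.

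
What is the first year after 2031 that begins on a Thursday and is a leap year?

2032

Jan 1 advances by 2 weekdays after a leap year and by 1 after a common year.
2031: Jan 1 is Wednesday.
2032: Thursday (leap)
2032 begins on a Thursday and is a leap year.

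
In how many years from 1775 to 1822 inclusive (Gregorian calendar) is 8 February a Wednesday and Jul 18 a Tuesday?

Check each year's weekday for 8 February and Jul 18:
  1775: Wed/Tue ✓  1776: Thu/Thu  1777: Sat/Fri  1778: Sun/Sat  1779: Mon/Sun  1780: Tue/Tue  1781: Thu/Wed  1782: Fri/Thu  1783: Sat/Fri  1784: Sun/Sun  1785: Tue/Mon  1786: Wed/Tue ✓  1787: Thu/Wed  1788: Fri/Fri  …(20 more)…  1809: Wed/Tue ✓  1810: Thu/Wed  1811: Fri/Thu  1812: Sat/Sat  1813: Mon/Sun  1814: Tue/Mon  1815: Wed/Tue ✓  1816: Thu/Thu  1817: Sat/Fri  1818: Sun/Sat  1819: Mon/Sun  1820: Tue/Tue  1821: Thu/Wed  1822: Fri/Thu
Both conditions hold in: 1775, 1786, 1797, 1809, 1815 — 5.

5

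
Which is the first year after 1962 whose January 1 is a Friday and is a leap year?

1988

Jan 1 advances by 2 weekdays after a leap year and by 1 after a common year.
1962: Jan 1 is Monday.
1963: Tuesday
1964: Wednesday (leap)
1965: Friday
1966: Saturday
1967: Sunday
1968: Monday (leap)
1969: Wednesday
1970: Thursday
1971: Friday
1972: Saturday (leap)
1973: Monday
1974: Tuesday
1975: Wednesday
1976: Thursday (leap)
1977: Saturday
1978: Sunday
1979: Monday
1980: Tuesday (leap)
1981: Thursday
1982: Friday
1983: Saturday
1984: Sunday (leap)
1985: Tuesday
1986: Wednesday
1987: Thursday
1988: Friday (leap)
1988 begins on a Friday and is a leap year.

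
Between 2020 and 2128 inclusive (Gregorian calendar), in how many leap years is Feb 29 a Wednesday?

4

Leap years in 2020–2128: 27 of them.
Feb 29 weekday advances by 5 (mod 7) from one leap year to the next four years later (or differs when a century non-leap intervenes).
Leap-day weekdays: 2020:Sat 2024:Thu 2028:Tue 2032:Sun 2036:Fri 2040:Wed✓ 2044:Mon 2048:Sat 2052:Thu 2056:Tue 2060:Sun 2064:Fri 2068:Wed✓ 2072:Mon 2076:Sat 2080:Thu 2084:Tue 2088:Sun 2092:Fri 2096:Wed✓ 2104:Fri 2108:Wed✓ 2112:Mon 2116:Sat 2120:Thu 2124:Tue 2128:Sun
Wednesday: 2040, 2068, 2096, 2108 → 4.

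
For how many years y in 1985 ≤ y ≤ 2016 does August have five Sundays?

14

August has 31 days; it has five Sundays when Sunday falls among the first (month-length − 28) days — i.e. when August 1 is one of Sunday/Saturday/Friday.
August 1 by year: 1985:Thu 1986:Fri✓ 1987:Sat✓ 1988:Mon 1989:Tue 1990:Wed 1991:Thu 1992:Sat✓ 1993:Sun✓ 1994:Mon 1995:Tue 1996:Thu 1997:Fri✓ 1998:Sat✓ 1999:Sun✓ 2000:Tue 2001:Wed 2002:Thu 2003:Fri✓ 2004:Sun✓ 2005:Mon 2006:Tue 2007:Wed 2008:Fri✓ 2009:Sat✓ 2010:Sun✓ 2011:Mon 2012:Wed 2013:Thu 2014:Fri✓ 2015:Sat✓ 2016:Mon
Years with five Sundays: 1986, 1987, 1992, 1993, 1997, 1998, 1999, 2003, 2004, 2008, 2009, 2010, 2014, 2015 → 14.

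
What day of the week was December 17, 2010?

January 1, 2010 is a Friday.
December 17 is day 351 of the year, i.e. 350 days after Jan 1.
350 mod 7 = 0, so advance 0 weekdays from Friday: Friday.

Friday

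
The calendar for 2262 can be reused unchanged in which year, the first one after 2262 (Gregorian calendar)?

2273

Two years share a calendar iff Jan 1 falls on the same weekday and both are leap or both are common. 2262: Jan 1 is Wednesday, common year.
2263: Jan 1 Thursday, common
2264: Jan 1 Friday, leap
2265: Jan 1 Sunday, common
2266: Jan 1 Monday, common
2267: Jan 1 Tuesday, common
2268: Jan 1 Wednesday, leap
2269: Jan 1 Friday, common
2270: Jan 1 Saturday, common
2271: Jan 1 Sunday, common
2272: Jan 1 Monday, leap
2273: Jan 1 Wednesday, common
2273 matches on both conditions.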